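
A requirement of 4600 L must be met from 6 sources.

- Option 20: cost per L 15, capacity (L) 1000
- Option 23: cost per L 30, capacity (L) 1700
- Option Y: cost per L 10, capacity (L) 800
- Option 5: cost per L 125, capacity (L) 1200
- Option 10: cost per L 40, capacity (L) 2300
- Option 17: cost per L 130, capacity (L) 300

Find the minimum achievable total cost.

Use sources in increasing cost order.
Take 800 from Option Y at 10 → need 3800 more.
Take 1000 from Option 20 at 15 → need 2800 more.
Option 23 at 30: take all 1700 L → 1100 still needed.
Option 10 (40): take the remaining 1100 → done.
Option 5, Option 17: unused.
Cost = 800×10 + 1000×15 + 1700×30 + 1100×40 = 118000.

118000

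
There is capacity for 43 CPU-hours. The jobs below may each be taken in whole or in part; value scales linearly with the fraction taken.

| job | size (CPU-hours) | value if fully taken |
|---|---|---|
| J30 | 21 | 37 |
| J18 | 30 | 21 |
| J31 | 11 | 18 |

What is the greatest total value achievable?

Sort by value density: J30 37/21≈1.76, J31 18/11≈1.64, J18 21/30≈0.7.
All 21 CPU-hours of J30 fit (value 37) — 22 remain.
J31: take in full, 11 CPU-hours for value 18 — 11 left.
Only 11 CPU-hours remain; take 11/30 of J18 for value 21×11/30 = 7.7.
Total value = 62.7.

62.7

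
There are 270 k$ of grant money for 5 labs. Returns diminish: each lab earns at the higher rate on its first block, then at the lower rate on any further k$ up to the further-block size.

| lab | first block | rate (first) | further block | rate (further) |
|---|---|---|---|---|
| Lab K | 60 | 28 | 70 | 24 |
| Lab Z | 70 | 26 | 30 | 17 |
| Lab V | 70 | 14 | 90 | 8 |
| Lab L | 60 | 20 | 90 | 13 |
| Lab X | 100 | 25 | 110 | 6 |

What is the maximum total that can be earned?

6960

Order all 10 blocks by rate: Lab K/T1 28 > Lab Z/T1 26 > Lab X/T1 25 > Lab K/T2 24 > Lab L/T1 20 > Lab Z/T2 17 > Lab V/T1 14 > Lab L/T2 13 > Lab V/T2 8 > Lab X/T2 6.
Lab K T1 at 28: fill all 60 → 210 left.
Lab Z/T1 (26): +70 → 140 left.
Lab X T1 at 25: fill all 100 → 40 left.
Lab K/T2: +40 of 70 at 24; pool empty.
Total = 28×60 + 26×70 + 25×100 + 24×40 = 6960.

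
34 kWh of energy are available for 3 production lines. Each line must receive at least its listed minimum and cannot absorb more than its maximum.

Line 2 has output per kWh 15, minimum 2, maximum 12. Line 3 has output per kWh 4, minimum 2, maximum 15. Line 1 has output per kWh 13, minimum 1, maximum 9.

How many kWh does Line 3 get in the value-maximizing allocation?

13

Meeting every minimum uses 2+2+1 = 5 kWh, leaving 29.
Rank by output per kWh: Line 2 15 > Line 1 13 > Line 3 4.
Line 2 takes 10 more to reach its cap of 12 ; 19 left.
Line 1: +8 to 9 (cap) ; 11 left.
Line 3 has room for 13 more but only 11 remain, so it gets 13.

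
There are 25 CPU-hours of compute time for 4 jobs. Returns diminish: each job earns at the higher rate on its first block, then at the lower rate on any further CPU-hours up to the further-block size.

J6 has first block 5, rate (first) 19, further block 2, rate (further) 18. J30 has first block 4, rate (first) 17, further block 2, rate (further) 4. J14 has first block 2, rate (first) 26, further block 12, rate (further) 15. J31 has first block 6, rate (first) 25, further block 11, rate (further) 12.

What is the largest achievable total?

491

Treat each block as its own option and order by rate: J14/tier1 26 > J31/tier1 25 > J6/tier1 19 > J6/tier2 18 > J30/tier1 17 > J14/tier2 15 > J31/tier2 12 > J30/tier2 4.
Fill J14 tier1 block (2 at 26) → 23 left.
J31 tier1 at 25: fill all 6 → 17 left.
Fill J6 tier1 block (5 at 19) → 12 left.
J6/tier2 (18): +2 → 10 left.
Fill J30 tier1 block (4 at 17) → 6 left.
6 remain; put them into J14 tier2 at 15.
Total = 26×2 + 25×6 + 19×5 + 18×2 + 17×4 + 15×6 = 491.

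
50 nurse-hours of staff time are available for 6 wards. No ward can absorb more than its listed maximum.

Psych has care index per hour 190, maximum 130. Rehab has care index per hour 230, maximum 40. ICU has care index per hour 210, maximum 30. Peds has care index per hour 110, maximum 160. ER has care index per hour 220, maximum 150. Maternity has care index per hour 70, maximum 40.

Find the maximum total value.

Order the wards by care index per hour: Rehab 230 > ER 220 > ICU 210 > Psych 190 > Peds 110 > Maternity 70.
Rehab: +40 to 40 (cap) → 10 left.
ER: +10 (room for 150) → 10. Pool exhausted.
Total = 230×40 + 220×10 = 11400.

11400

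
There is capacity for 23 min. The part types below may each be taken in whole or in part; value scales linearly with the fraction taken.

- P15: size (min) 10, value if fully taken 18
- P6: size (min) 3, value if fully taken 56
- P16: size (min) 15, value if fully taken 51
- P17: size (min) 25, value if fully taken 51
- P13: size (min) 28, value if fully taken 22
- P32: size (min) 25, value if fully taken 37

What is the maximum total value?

117.2

Rank by value-to-size ratio: P6 56/3≈18.7, P16 51/15≈3.4, P17 51/25≈2.04, P15 18/10≈1.8, P32 37/25≈1.48, P13 22/28≈0.786.
Take all of P6 (3 min, value 56) → 20 min left.
Take all of P16 (15 min, value 51) → 5 min left.
Only 5 min remain; take 5/25 of P17 for value 51×5/25 = 10.2.
Total value = 117.2.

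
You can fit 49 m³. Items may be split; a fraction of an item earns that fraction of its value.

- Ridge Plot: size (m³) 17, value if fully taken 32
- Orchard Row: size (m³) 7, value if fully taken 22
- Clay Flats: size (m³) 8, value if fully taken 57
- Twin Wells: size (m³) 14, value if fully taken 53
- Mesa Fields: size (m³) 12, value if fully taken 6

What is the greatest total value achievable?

Rank by value-to-size ratio: Clay Flats 57/8≈7.12, Twin Wells 53/14≈3.79, Orchard Row 22/7≈3.14, Ridge Plot 32/17≈1.88, Mesa Fields 6/12≈0.5.
Take all of Clay Flats (8 m³, value 57) ; 41 m³ left.
All 14 m³ of Twin Wells fit (value 53) ; 27 remain.
Orchard Row: take in full, 7 m³ for value 22 ; 20 left.
Take all of Ridge Plot (17 m³, value 32) ; 3 m³ left.
3 m³ left: a 3/12 share of Mesa Fields gives 6×3/12 = 1.5.
Total value = 165.5.

165.5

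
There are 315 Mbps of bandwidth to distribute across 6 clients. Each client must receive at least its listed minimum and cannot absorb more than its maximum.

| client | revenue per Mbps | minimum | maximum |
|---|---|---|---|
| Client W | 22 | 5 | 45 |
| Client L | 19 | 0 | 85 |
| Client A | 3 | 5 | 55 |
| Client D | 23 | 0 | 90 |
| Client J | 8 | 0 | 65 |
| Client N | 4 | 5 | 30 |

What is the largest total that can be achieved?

5310

Meeting every minimum uses 5+0+5+0+0+5 = 15 Mbps, leaving 300.
Order the clients by revenue per Mbps: Client D 23 > Client W 22 > Client L 19 > Client J 8 > Client N 4 > Client A 3.
Client D: +90 to 90 (cap) ; 210 left.
Client W: +40 to 45 (cap) ; 170 left.
Client L: +85 to 85 (cap) ; 85 left.
Client J takes 65 more to reach its cap of 65 ; 20 left.
Only 20 left; Client N takes them to reach 25.
Total = 22×45 + 19×85 + 3×5 + 23×90 + 8×65 + 4×25 = 5310.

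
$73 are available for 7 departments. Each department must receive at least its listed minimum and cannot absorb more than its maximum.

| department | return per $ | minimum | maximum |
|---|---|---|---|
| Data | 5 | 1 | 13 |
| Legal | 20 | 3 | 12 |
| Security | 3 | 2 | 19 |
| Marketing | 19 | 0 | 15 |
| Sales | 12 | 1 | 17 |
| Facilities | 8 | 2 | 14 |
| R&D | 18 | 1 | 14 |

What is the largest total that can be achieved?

Meeting every minimum uses 1+3+2+0+1+2+1 = 10 $, leaving 63.
Highest return per $ first: Legal 20 > Marketing 19 > R&D 18 > Sales 12 > Facilities 8 > Data 5 > Security 3.
Legal: +9 to 12 (cap) — 54 left.
Give Marketing 15 more to hit its cap of 15 — 39 left.
Give R&D 13 more to hit its cap of 14 — 26 left.
Give Sales 16 more to hit its cap of 17 — 10 left.
Facilities: +10 (room for 12) → 12. Pool exhausted.
Total = 5×1 + 20×12 + 3×2 + 19×15 + 12×17 + 8×12 + 18×14 = 1088.

1088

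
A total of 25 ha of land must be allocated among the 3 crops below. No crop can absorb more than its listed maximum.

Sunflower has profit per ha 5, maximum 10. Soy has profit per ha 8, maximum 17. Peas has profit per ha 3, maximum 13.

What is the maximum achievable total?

176

Rank by profit per ha: Soy 8 > Sunflower 5 > Peas 3.
Give Soy 17 to hit its cap of 17 ; 8 left.
Only 8 left; Sunflower takes them to reach 8.
Total = 5×8 + 8×17 = 176.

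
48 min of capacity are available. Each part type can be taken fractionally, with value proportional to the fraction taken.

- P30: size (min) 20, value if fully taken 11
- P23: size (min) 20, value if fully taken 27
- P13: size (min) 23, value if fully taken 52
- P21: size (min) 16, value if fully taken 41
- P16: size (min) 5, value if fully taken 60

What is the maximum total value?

Sort by value density: P16 60/5≈12, P21 41/16≈2.56, P13 52/23≈2.26, P23 27/20≈1.35, P30 11/20≈0.55.
All 5 min of P16 fit (value 60) — 43 remain.
All 16 min of P21 fit (value 41) — 27 remain.
Take all of P13 (23 min, value 52) — 4 min left.
4 min left: a 4/20 share of P23 gives 27×4/20 = 5.4.
Total value = 158.4.

158.4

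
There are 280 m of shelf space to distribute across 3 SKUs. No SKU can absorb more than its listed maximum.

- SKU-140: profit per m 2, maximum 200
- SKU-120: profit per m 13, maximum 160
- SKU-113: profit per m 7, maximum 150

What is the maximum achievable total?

Order the SKUs by profit per m: SKU-120 13 > SKU-113 7 > SKU-140 2.
SKU-120: +160 to 160 (cap) — 120 left.
SKU-113: +120 (room for 150) → 120. Pool exhausted.
Total = 13×160 + 7×120 = 2920.

2920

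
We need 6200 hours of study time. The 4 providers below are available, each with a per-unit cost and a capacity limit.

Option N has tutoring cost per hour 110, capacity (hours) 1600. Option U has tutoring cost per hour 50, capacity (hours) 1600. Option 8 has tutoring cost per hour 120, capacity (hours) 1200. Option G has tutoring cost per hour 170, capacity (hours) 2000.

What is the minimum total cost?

Use providers in increasing cost order.
Option U (50): use full 1600 → 4600 hours to go.
Option N at 110: take all 1600 hours → 3000 still needed.
Take 1200 from Option 8 at 120 → need 1800 more.
Option G (170): take the remaining 1800 → done.
Cost = 1600×50 + 1600×110 + 1200×120 + 1800×170 = 706000.

706000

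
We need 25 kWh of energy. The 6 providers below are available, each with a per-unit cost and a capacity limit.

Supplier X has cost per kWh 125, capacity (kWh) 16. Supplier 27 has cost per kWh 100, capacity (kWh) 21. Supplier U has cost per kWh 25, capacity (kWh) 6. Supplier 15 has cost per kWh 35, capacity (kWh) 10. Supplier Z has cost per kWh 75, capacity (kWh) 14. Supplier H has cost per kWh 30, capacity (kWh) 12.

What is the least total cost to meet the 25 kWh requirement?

Fill from the cheapest provider first.
Supplier U at 25: take all 6 kWh ; 19 still needed.
Take 12 from Supplier H at 30 ; need 7 more.
Supplier 15 at 35: take 7 of its 10 ; requirement met.
Supplier Z, Supplier 27, Supplier X: unused.
Cost = 6×25 + 12×30 + 7×35 = 755.

755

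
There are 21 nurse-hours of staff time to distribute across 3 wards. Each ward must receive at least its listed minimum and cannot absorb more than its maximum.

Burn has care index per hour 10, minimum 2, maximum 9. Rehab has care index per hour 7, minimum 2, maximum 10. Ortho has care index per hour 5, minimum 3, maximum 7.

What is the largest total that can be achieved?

Meeting every minimum uses 2+2+3 = 7 nurse-hours, leaving 14.
Rank by care index per hour: Burn 10 > Rehab 7 > Ortho 5.
Burn: +7 to 9 (cap) ; 7 left.
Rehab has room for 8 more but only 7 remain, so it gets 9.
Total = 10×9 + 7×9 + 5×3 = 168.

168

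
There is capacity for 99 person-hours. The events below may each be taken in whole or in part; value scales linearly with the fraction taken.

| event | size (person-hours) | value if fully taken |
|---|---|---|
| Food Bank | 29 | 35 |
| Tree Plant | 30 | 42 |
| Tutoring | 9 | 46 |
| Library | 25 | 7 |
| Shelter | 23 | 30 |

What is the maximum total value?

Rank by value-to-size ratio: Tutoring 46/9≈5.11, Tree Plant 42/30≈1.4, Shelter 30/23≈1.3, Food Bank 35/29≈1.21, Library 7/25≈0.28.
Take all of Tutoring (9 person-hours, value 46) — 90 person-hours left.
All 30 person-hours of Tree Plant fit (value 42) — 60 remain.
All 23 person-hours of Shelter fit (value 30) — 37 remain.
Food Bank: take in full, 29 person-hours for value 35 — 8 left.
Only 8 person-hours remain; take 8/25 of Library for value 7×8/25 = 2.24.
Total value = 155.24.

155.24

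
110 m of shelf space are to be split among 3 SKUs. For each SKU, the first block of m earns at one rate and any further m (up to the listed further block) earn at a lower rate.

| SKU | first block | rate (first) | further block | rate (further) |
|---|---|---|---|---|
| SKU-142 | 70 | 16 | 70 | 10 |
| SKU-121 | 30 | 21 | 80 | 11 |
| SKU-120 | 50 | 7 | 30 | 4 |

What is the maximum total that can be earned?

1860

Order all 6 blocks by rate: SKU-121/T1 21 > SKU-142/T1 16 > SKU-121/T2 11 > SKU-142/T2 10 > SKU-120/T1 7 > SKU-120/T2 4.
SKU-121/T1 (21): +30 — 80 left.
SKU-142 T1 at 16: fill all 70 — 10 left.
SKU-121 T2 at 11: only 10 left, fill 10.
Total = 21×30 + 16×70 + 11×10 = 1860.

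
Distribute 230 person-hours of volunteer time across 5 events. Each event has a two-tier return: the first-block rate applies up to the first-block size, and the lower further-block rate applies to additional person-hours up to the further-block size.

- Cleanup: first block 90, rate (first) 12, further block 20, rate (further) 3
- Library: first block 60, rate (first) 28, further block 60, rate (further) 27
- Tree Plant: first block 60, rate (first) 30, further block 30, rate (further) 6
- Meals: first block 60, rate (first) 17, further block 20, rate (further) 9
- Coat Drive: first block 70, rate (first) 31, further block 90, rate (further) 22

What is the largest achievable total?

6730

Treat each block as its own option and order by rate: Coat Drive/T1 31 > Tree Plant/T1 30 > Library/T1 28 > Library/T2 27 > Coat Drive/T2 22 > Meals/T1 17 > Cleanup/T1 12 > Meals/T2 9 > Tree Plant/T2 6 > Cleanup/T2 3.
Fill Coat Drive T1 block (70 at 31) — 160 left.
Tree Plant/T1 (30): +60 — 100 left.
Library/T1 (28): +60 — 40 left.
Library T2 at 27: only 40 left, fill 40.
Total = 31×70 + 30×60 + 28×60 + 27×40 = 6730.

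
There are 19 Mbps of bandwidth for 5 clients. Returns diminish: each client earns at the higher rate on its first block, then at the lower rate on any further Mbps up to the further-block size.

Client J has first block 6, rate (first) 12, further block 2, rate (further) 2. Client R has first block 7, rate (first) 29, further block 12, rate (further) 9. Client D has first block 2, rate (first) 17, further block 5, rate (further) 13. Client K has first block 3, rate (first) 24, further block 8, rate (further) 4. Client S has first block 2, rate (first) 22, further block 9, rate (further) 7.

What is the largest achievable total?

Rank every tier by rate: Client R/first 29 > Client K/first 24 > Client S/first 22 > Client D/first 17 > Client D/second 13 > Client J/first 12 > Client R/second 9 > Client S/second 7 > Client K/second 4 > Client J/second 2.
Client R first at 29: fill all 7 → 12 left.
Client K first at 24: fill all 3 → 9 left.
Fill Client S first block (2 at 22) → 7 left.
Client D/first (17): +2 → 5 left.
Fill Client D second block (5 at 13) → 0 left.
Total = 29×7 + 24×3 + 22×2 + 17×2 + 13×5 = 418.

418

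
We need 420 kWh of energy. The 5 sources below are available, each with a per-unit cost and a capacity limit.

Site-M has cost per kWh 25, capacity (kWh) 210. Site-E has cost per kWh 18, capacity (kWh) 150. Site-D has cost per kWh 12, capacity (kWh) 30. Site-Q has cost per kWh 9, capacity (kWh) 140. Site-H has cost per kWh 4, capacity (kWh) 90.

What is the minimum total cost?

4930

Use sources in increasing cost order.
Take 90 from Site-H at 4 → need 330 more.
Take 140 from Site-Q at 9 → need 190 more.
Site-D at 12: take all 30 kWh → 160 still needed.
Site-E (18): use full 150 → 10 kWh to go.
Site-M (25): take the remaining 10 → done.
Cost = 90×4 + 140×9 + 30×12 + 150×18 + 10×25 = 4930.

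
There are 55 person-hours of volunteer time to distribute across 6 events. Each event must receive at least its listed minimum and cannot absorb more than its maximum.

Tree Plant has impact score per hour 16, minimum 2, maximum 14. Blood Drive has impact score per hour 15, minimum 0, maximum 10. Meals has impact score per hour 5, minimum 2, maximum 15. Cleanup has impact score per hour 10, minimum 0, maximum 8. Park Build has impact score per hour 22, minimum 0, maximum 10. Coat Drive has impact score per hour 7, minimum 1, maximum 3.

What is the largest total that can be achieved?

Meeting every minimum uses 2+0+2+0+0+1 = 5 person-hours, leaving 50.
Rank by impact score per hour: Park Build 22 > Tree Plant 16 > Blood Drive 15 > Cleanup 10 > Coat Drive 7 > Meals 5.
Give Park Build 10 more to hit its cap of 10 — 40 left.
Give Tree Plant 12 more to hit its cap of 14 — 28 left.
Blood Drive: +10 to 10 (cap) — 18 left.
Cleanup takes 8 more to reach its cap of 8 — 10 left.
Give Coat Drive 2 more to hit its cap of 3 — 8 left.
Meals: +8 (room for 13) → 10. Pool exhausted.
Total = 16×14 + 15×10 + 5×10 + 10×8 + 22×10 + 7×3 = 745.

745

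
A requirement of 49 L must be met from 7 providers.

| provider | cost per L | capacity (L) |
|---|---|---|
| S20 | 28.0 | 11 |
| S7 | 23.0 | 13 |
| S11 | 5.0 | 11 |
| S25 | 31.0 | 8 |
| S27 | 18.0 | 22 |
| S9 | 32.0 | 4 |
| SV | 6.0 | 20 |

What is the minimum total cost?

Use providers in increasing cost order.
S11 at 5.0: take all 11 L — 38 still needed.
SV at 6.0: take all 20 L — 18 still needed.
S27 (18.0): take the remaining 18 — done.
S7, S20, S25, S9: unused.
Cost = 11×5.0 + 20×6.0 + 18×18.0 = 499.

499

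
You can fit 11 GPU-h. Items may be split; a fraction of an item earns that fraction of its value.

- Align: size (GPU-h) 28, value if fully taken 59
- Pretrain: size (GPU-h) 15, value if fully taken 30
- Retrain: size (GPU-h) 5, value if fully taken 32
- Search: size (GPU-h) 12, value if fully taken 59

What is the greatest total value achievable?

Sort by value density: Retrain 32/5≈6.4, Search 59/12≈4.92, Align 59/28≈2.11, Pretrain 30/15≈2.
All 5 GPU-h of Retrain fit (value 32) — 6 remain.
Fill the last 6 GPU-h with part of Search: 6/12 of it earns 29.5.
Total value = 61.5.

61.5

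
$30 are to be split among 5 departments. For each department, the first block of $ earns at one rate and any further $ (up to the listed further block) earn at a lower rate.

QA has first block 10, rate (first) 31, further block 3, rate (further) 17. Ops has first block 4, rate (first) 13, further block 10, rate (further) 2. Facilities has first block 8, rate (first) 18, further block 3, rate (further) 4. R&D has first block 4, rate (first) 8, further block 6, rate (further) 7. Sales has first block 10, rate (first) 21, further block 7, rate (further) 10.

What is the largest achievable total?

Order all 10 blocks by rate: QA/tier1 31 > Sales/tier1 21 > Facilities/tier1 18 > QA/tier2 17 > Ops/tier1 13 > Sales/tier2 10 > R&D/tier1 8 > R&D/tier2 7 > Facilities/tier2 4 > Ops/tier2 2.
QA tier1 at 31: fill all 10 — 20 left.
Sales tier1 at 21: fill all 10 — 10 left.
Fill Facilities tier1 block (8 at 18) — 2 left.
QA/tier2: +2 of 3 at 17; pool empty.
Total = 31×10 + 21×10 + 18×8 + 17×2 = 698.

698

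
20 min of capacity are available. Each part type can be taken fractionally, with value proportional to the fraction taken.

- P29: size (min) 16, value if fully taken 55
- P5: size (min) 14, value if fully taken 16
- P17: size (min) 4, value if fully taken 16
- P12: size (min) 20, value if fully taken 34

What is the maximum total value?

Rank by value-to-size ratio: P17 16/4≈4, P29 55/16≈3.44, P12 34/20≈1.7, P5 16/14≈1.14.
All 4 min of P17 fit (value 16) — 16 remain.
P29: take in full, 16 min for value 55 — 0 left.
Total value = 71.

71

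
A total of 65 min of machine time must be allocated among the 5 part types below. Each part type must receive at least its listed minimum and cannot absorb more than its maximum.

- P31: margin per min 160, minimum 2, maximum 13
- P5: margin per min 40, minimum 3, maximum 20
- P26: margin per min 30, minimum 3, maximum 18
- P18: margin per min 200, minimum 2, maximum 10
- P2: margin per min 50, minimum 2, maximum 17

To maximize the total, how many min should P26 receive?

5

Meeting every minimum uses 2+3+3+2+2 = 12 min, leaving 53.
Rank by margin per min: P18 200 > P31 160 > P2 50 > P5 40 > P26 30.
Give P18 8 more to hit its cap of 10 → 45 left.
P31 takes 11 more to reach its cap of 13 → 34 left.
Give P2 15 more to hit its cap of 17 → 19 left.
P5: +17 to 20 (cap) → 2 left.
Only 2 left; P26 takes them to reach 5.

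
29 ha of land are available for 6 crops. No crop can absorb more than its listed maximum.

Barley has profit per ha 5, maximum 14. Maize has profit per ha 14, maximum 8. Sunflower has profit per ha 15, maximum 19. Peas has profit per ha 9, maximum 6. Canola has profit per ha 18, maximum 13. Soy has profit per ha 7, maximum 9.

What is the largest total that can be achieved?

Rank by profit per ha: Canola 18 > Sunflower 15 > Maize 14 > Peas 9 > Soy 7 > Barley 5.
Canola takes 13 to reach its cap of 13 — 16 left.
Only 16 left; Sunflower takes them to reach 16.
Total = 15×16 + 18×13 = 474.

474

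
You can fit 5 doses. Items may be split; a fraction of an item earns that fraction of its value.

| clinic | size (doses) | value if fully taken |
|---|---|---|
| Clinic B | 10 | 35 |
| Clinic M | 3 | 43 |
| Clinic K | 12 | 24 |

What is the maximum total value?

50

Best value per unit of size first: Clinic M 43/3≈14.3, Clinic B 35/10≈3.5, Clinic K 24/12≈2.
All 3 doses of Clinic M fit (value 43) — 2 remain.
Fill the last 2 doses with part of Clinic B: 2/10 of it earns 7.
Total value = 50.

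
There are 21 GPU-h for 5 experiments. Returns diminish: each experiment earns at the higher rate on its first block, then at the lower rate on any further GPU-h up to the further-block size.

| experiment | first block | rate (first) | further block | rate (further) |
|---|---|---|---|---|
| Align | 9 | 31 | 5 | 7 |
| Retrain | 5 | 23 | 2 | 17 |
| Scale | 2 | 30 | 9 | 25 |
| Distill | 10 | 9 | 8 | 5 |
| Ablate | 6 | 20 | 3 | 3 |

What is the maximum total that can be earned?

Order all 10 blocks by rate: Align/tier1 31 > Scale/tier1 30 > Scale/tier2 25 > Retrain/tier1 23 > Ablate/tier1 20 > Retrain/tier2 17 > Distill/tier1 9 > Align/tier2 7 > Distill/tier2 5 > Ablate/tier2 3.
Align/tier1 (31): +9 → 12 left.
Scale tier1 at 30: fill all 2 → 10 left.
Scale/tier2 (25): +9 → 1 left.
Retrain/tier1: +1 of 5 at 23; pool empty.
Total = 31×9 + 30×2 + 25×9 + 23×1 = 587.

587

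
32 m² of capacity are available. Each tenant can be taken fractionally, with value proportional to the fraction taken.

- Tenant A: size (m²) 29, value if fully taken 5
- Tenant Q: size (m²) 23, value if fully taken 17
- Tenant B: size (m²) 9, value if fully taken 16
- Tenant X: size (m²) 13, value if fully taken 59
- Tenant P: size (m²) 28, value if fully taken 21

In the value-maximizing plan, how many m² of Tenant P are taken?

10

Rank by value-to-size ratio: Tenant X 59/13≈4.54, Tenant B 16/9≈1.78, Tenant P 21/28≈0.75, Tenant Q 17/23≈0.739, Tenant A 5/29≈0.172.
All 13 m² of Tenant X fit (value 59) → 19 remain.
All 9 m² of Tenant B fit (value 16) → 10 remain.
10 m² left: a 10/28 share of Tenant P gives 21×10/28 = 7.5.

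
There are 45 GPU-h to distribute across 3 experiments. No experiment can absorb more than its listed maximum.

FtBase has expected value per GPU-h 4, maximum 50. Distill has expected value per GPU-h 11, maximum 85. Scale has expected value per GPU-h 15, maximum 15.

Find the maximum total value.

Order the experiments by expected value per GPU-h: Scale 15 > Distill 11 > FtBase 4.
Scale: +15 to 15 (cap) ; 30 left.
Distill: +30 (room for 85) → 30. Pool exhausted.
Total = 11×30 + 15×15 = 555.

555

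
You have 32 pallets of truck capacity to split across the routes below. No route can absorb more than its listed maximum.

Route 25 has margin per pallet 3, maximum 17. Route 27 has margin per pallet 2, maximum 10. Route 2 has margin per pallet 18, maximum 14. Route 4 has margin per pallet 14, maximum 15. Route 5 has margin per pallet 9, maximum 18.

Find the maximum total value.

Rank by margin per pallet: Route 2 18 > Route 4 14 > Route 5 9 > Route 25 3 > Route 27 2.
Route 2 takes 14 to reach its cap of 14 ; 18 left.
Route 4 takes 15 to reach its cap of 15 ; 3 left.
Route 5: +3 (room for 18) → 3. Pool exhausted.
Total = 18×14 + 14×15 + 9×3 = 489.

489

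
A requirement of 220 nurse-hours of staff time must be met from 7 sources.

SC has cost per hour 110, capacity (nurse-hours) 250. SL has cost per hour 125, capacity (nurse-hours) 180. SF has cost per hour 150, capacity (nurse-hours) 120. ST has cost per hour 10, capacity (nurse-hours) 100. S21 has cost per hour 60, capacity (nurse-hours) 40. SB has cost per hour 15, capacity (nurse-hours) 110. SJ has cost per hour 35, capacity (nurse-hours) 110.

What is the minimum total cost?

Cheapest first:
ST at 10: take all 100 nurse-hours → 120 still needed.
Take 110 from SB at 15 → need 10 more.
Take 10 from SJ at 35 to finish.
S21, SC, SL, SF: unused.
Cost = 100×10 + 110×15 + 10×35 = 3000.

3000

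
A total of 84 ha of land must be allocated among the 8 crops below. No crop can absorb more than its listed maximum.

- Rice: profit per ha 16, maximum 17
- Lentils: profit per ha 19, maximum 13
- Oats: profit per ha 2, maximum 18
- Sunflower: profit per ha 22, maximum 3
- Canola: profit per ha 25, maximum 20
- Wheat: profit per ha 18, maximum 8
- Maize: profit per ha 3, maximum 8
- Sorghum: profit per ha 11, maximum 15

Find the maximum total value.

Highest profit per ha first: Canola 25 > Sunflower 22 > Lentils 19 > Wheat 18 > Rice 16 > Sorghum 11 > Maize 3 > Oats 2.
Canola: +20 to 20 (cap) → 64 left.
Sunflower takes 3 to reach its cap of 3 → 61 left.
Lentils: +13 to 13 (cap) → 48 left.
Wheat takes 8 to reach its cap of 8 → 40 left.
Give Rice 17 to hit its cap of 17 → 23 left.
Sorghum takes 15 to reach its cap of 15 → 8 left.
Give Maize 8 to hit its cap of 8 → 0 left.
Total = 16×17 + 19×13 + 22×3 + 25×20 + 18×8 + 3×8 + 11×15 = 1418.

1418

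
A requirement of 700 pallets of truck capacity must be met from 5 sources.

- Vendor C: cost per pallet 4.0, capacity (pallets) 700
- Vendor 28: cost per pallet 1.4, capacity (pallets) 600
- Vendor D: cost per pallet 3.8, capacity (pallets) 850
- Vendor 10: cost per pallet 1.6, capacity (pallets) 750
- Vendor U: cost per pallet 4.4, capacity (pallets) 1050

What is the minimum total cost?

Cheapest first:
Take 600 from Vendor 28 at 1.4 ; need 100 more.
Vendor 10 at 1.6: take 100 of its 750 ; requirement met.
Vendor D, Vendor C, Vendor U: unused.
Cost = 600×1.4 + 100×1.6 = 1000.

1000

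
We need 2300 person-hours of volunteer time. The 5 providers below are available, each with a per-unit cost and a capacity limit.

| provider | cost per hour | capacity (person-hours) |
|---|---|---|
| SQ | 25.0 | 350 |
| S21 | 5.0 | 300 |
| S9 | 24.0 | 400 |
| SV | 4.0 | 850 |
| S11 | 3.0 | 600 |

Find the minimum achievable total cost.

20050

Fill from the cheapest provider first.
Take 600 from S11 at 3.0 — need 1700 more.
SV at 4.0: take all 850 person-hours — 850 still needed.
S21 at 5.0: take all 300 person-hours — 550 still needed.
Take 400 from S9 at 24.0 — need 150 more.
Take 150 from SQ at 25.0 to finish.
Cost = 600×3.0 + 850×4.0 + 300×5.0 + 400×24.0 + 150×25.0 = 20050.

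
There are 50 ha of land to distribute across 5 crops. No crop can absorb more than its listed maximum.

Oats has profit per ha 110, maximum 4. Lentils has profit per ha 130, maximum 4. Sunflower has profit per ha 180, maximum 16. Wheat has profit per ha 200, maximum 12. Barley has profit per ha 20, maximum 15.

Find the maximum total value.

Highest profit per ha first: Wheat 200 > Sunflower 180 > Lentils 130 > Oats 110 > Barley 20.
Give Wheat 12 to hit its cap of 12 ; 38 left.
Sunflower takes 16 to reach its cap of 16 ; 22 left.
Lentils takes 4 to reach its cap of 4 ; 18 left.
Oats: +4 to 4 (cap) ; 14 left.
Barley has room for 15 but only 14 remain, so it gets 14.
Total = 110×4 + 130×4 + 180×16 + 200×12 + 20×14 = 6520.

6520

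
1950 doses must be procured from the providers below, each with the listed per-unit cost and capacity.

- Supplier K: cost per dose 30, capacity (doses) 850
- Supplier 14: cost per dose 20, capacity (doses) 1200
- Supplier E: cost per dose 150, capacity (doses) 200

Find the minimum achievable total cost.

46500

Cheapest first:
Supplier 14 at 20: take all 1200 doses ; 750 still needed.
Supplier K (30): take the remaining 750 ; done.
Supplier E: unused.
Cost = 1200×20 + 750×30 = 46500.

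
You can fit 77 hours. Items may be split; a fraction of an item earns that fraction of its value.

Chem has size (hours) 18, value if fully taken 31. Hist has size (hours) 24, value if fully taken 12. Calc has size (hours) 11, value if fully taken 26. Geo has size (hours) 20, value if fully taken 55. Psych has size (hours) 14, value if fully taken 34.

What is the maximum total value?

Best value per unit of size first: Geo 55/20≈2.75, Psych 34/14≈2.43, Calc 26/11≈2.36, Chem 31/18≈1.72, Hist 12/24≈0.5.
Geo: take in full, 20 hours for value 55 ; 57 left.
Take all of Psych (14 hours, value 34) ; 43 hours left.
Take all of Calc (11 hours, value 26) ; 32 hours left.
Take all of Chem (18 hours, value 31) ; 14 hours left.
14 hours left: a 14/24 share of Hist gives 12×14/24 = 7.
Total value = 153.

153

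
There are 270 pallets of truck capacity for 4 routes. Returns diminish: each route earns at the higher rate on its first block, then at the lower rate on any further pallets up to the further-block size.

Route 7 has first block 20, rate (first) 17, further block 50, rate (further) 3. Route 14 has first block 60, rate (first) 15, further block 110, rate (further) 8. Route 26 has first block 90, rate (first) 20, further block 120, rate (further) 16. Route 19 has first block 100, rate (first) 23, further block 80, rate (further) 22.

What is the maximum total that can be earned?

5860

Rank every tier by rate: Route 19/first 23 > Route 19/second 22 > Route 26/first 20 > Route 7/first 17 > Route 26/second 16 > Route 14/first 15 > Route 14/second 8 > Route 7/second 3.
Fill Route 19 first block (100 at 23) ; 170 left.
Route 19/second (22): +80 ; 90 left.
Route 26 first at 20: fill all 90 ; 0 left.
Total = 23×100 + 22×80 + 20×90 = 5860.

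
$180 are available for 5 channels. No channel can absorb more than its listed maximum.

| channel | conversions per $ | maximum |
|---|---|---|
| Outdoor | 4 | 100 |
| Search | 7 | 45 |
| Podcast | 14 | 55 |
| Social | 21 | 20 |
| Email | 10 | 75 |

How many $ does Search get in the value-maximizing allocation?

30

Rank by conversions per $: Social 21 > Podcast 14 > Email 10 > Search 7 > Outdoor 4.
Give Social 20 to hit its cap of 20 → 160 left.
Podcast: +55 to 55 (cap) → 105 left.
Email takes 75 to reach its cap of 75 → 30 left.
Search has room for 45 but only 30 remain, so it gets 30.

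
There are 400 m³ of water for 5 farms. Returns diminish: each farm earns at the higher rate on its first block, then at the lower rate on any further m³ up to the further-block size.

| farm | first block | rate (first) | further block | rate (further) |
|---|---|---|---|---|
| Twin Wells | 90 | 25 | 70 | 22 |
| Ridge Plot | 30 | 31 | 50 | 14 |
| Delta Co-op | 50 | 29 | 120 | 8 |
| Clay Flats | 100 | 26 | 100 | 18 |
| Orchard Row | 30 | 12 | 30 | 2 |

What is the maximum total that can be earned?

Treat each block as its own option and order by rate: Ridge Plot/tier1 31 > Delta Co-op/tier1 29 > Clay Flats/tier1 26 > Twin Wells/tier1 25 > Twin Wells/tier2 22 > Clay Flats/tier2 18 > Ridge Plot/tier2 14 > Orchard Row/tier1 12 > Delta Co-op/tier2 8 > Orchard Row/tier2 2.
Ridge Plot tier1 at 31: fill all 30 — 370 left.
Delta Co-op/tier1 (29): +50 — 320 left.
Clay Flats tier1 at 26: fill all 100 — 220 left.
Fill Twin Wells tier1 block (90 at 25) — 130 left.
Twin Wells tier2 at 22: fill all 70 — 60 left.
Clay Flats/tier2: +60 of 100 at 18; pool empty.
Total = 31×30 + 29×50 + 26×100 + 25×90 + 22×70 + 18×60 = 9850.

9850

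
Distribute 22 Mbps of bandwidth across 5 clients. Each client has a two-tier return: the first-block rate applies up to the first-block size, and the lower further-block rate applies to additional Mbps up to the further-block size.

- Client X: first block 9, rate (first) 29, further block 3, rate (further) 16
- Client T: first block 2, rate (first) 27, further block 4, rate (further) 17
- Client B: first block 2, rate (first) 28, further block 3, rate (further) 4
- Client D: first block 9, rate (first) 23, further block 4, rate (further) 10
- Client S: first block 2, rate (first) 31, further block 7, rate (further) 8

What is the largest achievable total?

594

Rank every tier by rate: Client S/tier1 31 > Client X/tier1 29 > Client B/tier1 28 > Client T/tier1 27 > Client D/tier1 23 > Client T/tier2 17 > Client X/tier2 16 > Client D/tier2 10 > Client S/tier2 8 > Client B/tier2 4.
Client S/tier1 (31): +2 → 20 left.
Client X tier1 at 29: fill all 9 → 11 left.
Client B tier1 at 28: fill all 2 → 9 left.
Client T tier1 at 27: fill all 2 → 7 left.
7 remain; put them into Client D tier1 at 23.
Total = 31×2 + 29×9 + 28×2 + 27×2 + 23×7 = 594.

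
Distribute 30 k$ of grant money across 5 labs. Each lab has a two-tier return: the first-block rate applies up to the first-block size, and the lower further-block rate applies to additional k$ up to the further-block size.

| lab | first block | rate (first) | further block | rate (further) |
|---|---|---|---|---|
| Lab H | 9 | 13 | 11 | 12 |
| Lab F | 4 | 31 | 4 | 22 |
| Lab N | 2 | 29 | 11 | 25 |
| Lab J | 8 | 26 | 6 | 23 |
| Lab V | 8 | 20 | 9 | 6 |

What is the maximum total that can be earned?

Rank every tier by rate: Lab F/T1 31 > Lab N/T1 29 > Lab J/T1 26 > Lab N/T2 25 > Lab J/T2 23 > Lab F/T2 22 > Lab V/T1 20 > Lab H/T1 13 > Lab H/T2 12 > Lab V/T2 6.
Lab F/T1 (31): +4 ; 26 left.
Lab N/T1 (29): +2 ; 24 left.
Lab J/T1 (26): +8 ; 16 left.
Lab N T2 at 25: fill all 11 ; 5 left.
Lab J/T2: +5 of 6 at 23; pool empty.
Total = 31×4 + 29×2 + 26×8 + 25×11 + 23×5 = 780.

780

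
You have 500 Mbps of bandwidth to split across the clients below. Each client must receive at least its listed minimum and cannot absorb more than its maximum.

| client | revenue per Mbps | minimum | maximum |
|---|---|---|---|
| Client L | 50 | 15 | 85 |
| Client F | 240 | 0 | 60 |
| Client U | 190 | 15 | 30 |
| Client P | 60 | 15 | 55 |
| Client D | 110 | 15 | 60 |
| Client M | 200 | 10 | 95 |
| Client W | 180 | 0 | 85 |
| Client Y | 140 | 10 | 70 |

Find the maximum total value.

Meeting every minimum uses 15+0+15+15+15+10+0+10 = 80 Mbps, leaving 420.
Highest revenue per Mbps first: Client F 240 > Client M 200 > Client U 190 > Client W 180 > Client Y 140 > Client D 110 > Client P 60 > Client L 50.
Client F takes 60 more to reach its cap of 60 → 360 left.
Give Client M 85 more to hit its cap of 95 → 275 left.
Client U: +15 to 30 (cap) → 260 left.
Client W takes 85 more to reach its cap of 85 → 175 left.
Give Client Y 60 more to hit its cap of 70 → 115 left.
Client D takes 45 more to reach its cap of 60 → 70 left.
Client P: +40 to 55 (cap) → 30 left.
Client L has room for 70 more but only 30 remain, so it gets 45.
Total = 50×45 + 240×60 + 190×30 + 60×55 + 110×60 + 200×95 + 180×85 + 140×70 = 76350.

76350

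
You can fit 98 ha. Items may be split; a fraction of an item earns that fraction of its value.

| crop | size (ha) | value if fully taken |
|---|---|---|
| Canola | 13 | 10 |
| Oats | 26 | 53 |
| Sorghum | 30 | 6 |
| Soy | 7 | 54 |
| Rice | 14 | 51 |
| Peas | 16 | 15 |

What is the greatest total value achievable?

187.4

Sort by value density: Soy 54/7≈7.71, Rice 51/14≈3.64, Oats 53/26≈2.04, Peas 15/16≈0.938, Canola 10/13≈0.769, Sorghum 6/30≈0.2.
Take all of Soy (7 ha, value 54) → 91 ha left.
Rice: take in full, 14 ha for value 51 → 77 left.
All 26 ha of Oats fit (value 53) → 51 remain.
Peas: take in full, 16 ha for value 15 → 35 left.
Canola: take in full, 13 ha for value 10 → 22 left.
22 ha left: a 22/30 share of Sorghum gives 6×22/30 = 4.4.
Total value = 187.4.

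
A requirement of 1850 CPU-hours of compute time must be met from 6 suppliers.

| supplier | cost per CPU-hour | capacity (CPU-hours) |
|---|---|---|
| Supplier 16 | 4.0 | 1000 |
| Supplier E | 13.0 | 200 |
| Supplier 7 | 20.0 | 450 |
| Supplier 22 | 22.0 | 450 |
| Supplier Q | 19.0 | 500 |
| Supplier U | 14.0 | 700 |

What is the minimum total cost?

15700

Use suppliers in increasing cost order.
Supplier 16 (4.0): use full 1000 → 850 CPU-hours to go.
Supplier E at 13.0: take all 200 CPU-hours → 650 still needed.
Supplier U (14.0): take the remaining 650 → done.
Supplier Q, Supplier 7, Supplier 22: unused.
Cost = 1000×4.0 + 200×13.0 + 650×14.0 = 15700.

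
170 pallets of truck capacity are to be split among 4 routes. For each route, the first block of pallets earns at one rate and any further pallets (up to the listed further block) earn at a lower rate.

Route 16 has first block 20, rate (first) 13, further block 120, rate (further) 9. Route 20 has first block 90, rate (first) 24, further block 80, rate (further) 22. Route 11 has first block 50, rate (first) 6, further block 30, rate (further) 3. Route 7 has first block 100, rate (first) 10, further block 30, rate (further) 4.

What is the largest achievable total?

3920

Treat each block as its own option and order by rate: Route 20/T1 24 > Route 20/T2 22 > Route 16/T1 13 > Route 7/T1 10 > Route 16/T2 9 > Route 11/T1 6 > Route 7/T2 4 > Route 11/T2 3.
Route 20/T1 (24): +90 — 80 left.
Fill Route 20 T2 block (80 at 22) — 0 left.
Total = 24×90 + 22×80 = 3920.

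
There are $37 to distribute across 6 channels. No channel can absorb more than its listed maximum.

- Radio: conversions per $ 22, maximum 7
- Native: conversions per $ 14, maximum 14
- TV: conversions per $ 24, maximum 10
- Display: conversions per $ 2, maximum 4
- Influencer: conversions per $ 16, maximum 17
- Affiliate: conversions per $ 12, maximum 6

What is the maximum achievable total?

Highest conversions per $ first: TV 24 > Radio 22 > Influencer 16 > Native 14 > Affiliate 12 > Display 2.
Give TV 10 to hit its cap of 10 — 27 left.
Radio takes 7 to reach its cap of 7 — 20 left.
Give Influencer 17 to hit its cap of 17 — 3 left.
Only 3 left; Native takes them to reach 3.
Total = 22×7 + 14×3 + 24×10 + 16×17 = 708.

708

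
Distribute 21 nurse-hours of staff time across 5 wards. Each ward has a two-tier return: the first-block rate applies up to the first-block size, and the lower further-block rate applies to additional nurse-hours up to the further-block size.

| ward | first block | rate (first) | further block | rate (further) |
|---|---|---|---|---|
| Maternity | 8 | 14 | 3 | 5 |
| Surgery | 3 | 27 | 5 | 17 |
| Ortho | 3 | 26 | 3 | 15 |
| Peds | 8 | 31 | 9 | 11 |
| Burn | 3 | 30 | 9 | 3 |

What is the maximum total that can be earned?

Order all 10 blocks by rate: Peds/T1 31 > Burn/T1 30 > Surgery/T1 27 > Ortho/T1 26 > Surgery/T2 17 > Ortho/T2 15 > Maternity/T1 14 > Peds/T2 11 > Maternity/T2 5 > Burn/T2 3.
Peds/T1 (31): +8 → 13 left.
Fill Burn T1 block (3 at 30) → 10 left.
Surgery T1 at 27: fill all 3 → 7 left.
Ortho T1 at 26: fill all 3 → 4 left.
Surgery T2 at 17: only 4 left, fill 4.
Total = 31×8 + 30×3 + 27×3 + 26×3 + 17×4 = 565.

565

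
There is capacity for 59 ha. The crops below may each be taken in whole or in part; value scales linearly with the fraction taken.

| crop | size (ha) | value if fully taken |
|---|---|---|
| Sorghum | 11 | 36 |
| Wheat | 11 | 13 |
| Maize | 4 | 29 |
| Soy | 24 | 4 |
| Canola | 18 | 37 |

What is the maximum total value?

Sort by value density: Maize 29/4≈7.25, Sorghum 36/11≈3.27, Canola 37/18≈2.06, Wheat 13/11≈1.18, Soy 4/24≈0.167.
Take all of Maize (4 ha, value 29) ; 55 ha left.
Sorghum: take in full, 11 ha for value 36 ; 44 left.
Take all of Canola (18 ha, value 37) ; 26 ha left.
Wheat: take in full, 11 ha for value 13 ; 15 left.
Only 15 ha remain; take 15/24 of Soy for value 4×15/24 = 2.5.
Total value = 117.5.

117.5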